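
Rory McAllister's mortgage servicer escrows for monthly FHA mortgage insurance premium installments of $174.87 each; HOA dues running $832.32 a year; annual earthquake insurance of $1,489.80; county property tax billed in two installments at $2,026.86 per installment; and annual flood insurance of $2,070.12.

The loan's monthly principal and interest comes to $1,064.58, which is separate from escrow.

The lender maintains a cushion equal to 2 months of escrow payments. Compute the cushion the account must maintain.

FHA mortgage insurance premium — $174.87 × 12 = $2,098.44
HOA dues — $832.32
Earthquake insurance — $1,489.80
County property tax — $2,026.86 × 2 = $4,053.72
Flood insurance — $2,070.12
Combined annual = $2,098.44 + $832.32 + $1,489.80 + $4,053.72 + $2,070.12 = $10,544.40
Monthly escrow = $10,544.40 ÷ 12 = $878.70
Cushion = 2 × $878.70 = $1,757.40

$1,757.40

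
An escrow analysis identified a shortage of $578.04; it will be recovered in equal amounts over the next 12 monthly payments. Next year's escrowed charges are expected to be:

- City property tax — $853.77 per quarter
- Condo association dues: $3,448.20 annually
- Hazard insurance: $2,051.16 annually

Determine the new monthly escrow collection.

City property tax: $853.77 × 4 = $3,415.08 per year
Condo association dues: $3,448.20 per year
Hazard insurance: $2,051.16 per year
Yearly total = $8,914.44
Monthly = $8,914.44 ÷ 12 = $742.87
Monthly shortage recovery: $578.04 ÷ 12 = $48.17
New monthly escrow = $742.87 + $48.17 = $791.04

$791.04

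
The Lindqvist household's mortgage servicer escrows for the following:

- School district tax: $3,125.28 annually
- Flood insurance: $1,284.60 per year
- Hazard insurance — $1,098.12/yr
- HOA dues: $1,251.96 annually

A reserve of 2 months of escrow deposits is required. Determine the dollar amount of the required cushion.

$1,126.66

School district tax = $3,125.28/yr
Flood insurance = $1,284.60/yr
Hazard insurance = $1,098.12/yr
HOA dues = $1,251.96/yr
Annual escrow total = $3,125.28 + $1,284.60 + $1,098.12 + $1,251.96 = $6,759.96
Base monthly escrow = $6,759.96 ÷ 12 = $563.33
Required cushion = 2 × $563.33 = $1,126.66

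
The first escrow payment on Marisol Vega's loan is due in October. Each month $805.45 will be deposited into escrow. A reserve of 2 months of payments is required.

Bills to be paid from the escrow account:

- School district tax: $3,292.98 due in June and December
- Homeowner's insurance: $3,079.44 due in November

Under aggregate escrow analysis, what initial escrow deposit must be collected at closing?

$5,566.97

Cushion = 2 × $805.45 = $1,610.90
Trial balance (start $0, +$805.45 each month, − disbursements):
  Oct: +$805.45 → $805.45
  Nov: +$805.45 − $3,079.44 → -$1,468.54
  Dec: +$805.45 − $3,292.98 → -$3,956.07
  Jan: +$805.45 → -$3,150.62
  Feb: +$805.45 → -$2,345.17
  Mar: +$805.45 → -$1,539.72
  Apr: +$805.45 → -$734.27
  May: +$805.45 → $71.18
  Jun: +$805.45 − $3,292.98 → -$2,416.35
  Jul: +$805.45 → -$1,610.90
  Aug: +$805.45 → -$805.45
  Sep: +$805.45 → $0.00
Lowest trial balance = -$3,956.07 (Dec)
Initial deposit = cushion − low point = $1,610.90 − (-$3,956.07) = $5,566.97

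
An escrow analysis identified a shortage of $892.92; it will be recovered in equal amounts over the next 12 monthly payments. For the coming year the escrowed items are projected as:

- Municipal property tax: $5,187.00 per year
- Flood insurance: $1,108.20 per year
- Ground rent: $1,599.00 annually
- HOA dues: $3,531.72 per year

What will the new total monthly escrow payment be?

Municipal property tax: $5,187.00/yr
Flood insurance: $1,108.20/yr
Ground rent: $1,599.00/yr
HOA dues: $3,531.72/yr
Yearly total = $11,425.92
Base monthly escrow = $11,425.92 ÷ 12 = $952.16
Shortage spread = $892.92 / 12 = $74.41/mo
Adjusted monthly = $952.16 + $74.41 = $1,026.57

$1,026.57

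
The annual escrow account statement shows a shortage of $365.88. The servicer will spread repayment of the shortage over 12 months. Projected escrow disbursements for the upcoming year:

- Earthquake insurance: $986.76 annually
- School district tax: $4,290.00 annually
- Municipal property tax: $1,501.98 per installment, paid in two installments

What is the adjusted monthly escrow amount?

$720.55

Earthquake insurance — $986.76/yr
School district tax — $4,290.00/yr
Municipal property tax — $1,501.98 × 2 = $3,003.96/yr
Yearly total = $986.76 + $4,290.00 + $3,003.96 = $8,280.72
Monthly escrow = $8,280.72 / 12 = $690.06
Monthly shortage recovery: $365.88 ÷ 12 = $30.49
New monthly escrow = $690.06 + $30.49 = $720.55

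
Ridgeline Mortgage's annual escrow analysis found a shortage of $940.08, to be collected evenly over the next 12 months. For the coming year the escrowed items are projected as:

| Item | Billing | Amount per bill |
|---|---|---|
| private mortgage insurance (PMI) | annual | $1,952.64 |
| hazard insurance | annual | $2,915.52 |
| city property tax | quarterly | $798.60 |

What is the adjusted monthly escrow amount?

$750.22

Private mortgage insurance (PMI): $1,952.64
Hazard insurance: $2,915.52
City property tax: $798.60 × 4 = $3,194.40
Annual escrow total = $1,952.64 + $2,915.52 + $3,194.40 = $8,062.56
Monthly = $8,062.56 / 12 = $671.88
Monthly shortage recovery: $940.08 / 12 = $78.34
New monthly escrow = $671.88 + $78.34 = $750.22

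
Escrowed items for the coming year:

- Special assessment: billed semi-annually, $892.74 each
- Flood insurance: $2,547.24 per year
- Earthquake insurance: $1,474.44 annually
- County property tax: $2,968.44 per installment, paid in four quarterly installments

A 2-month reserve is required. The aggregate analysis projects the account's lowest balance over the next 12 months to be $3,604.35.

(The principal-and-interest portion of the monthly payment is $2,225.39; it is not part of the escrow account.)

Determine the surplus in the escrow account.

Special assessment: $892.74 × 2 = $1,785.48 annually
Flood insurance: $2,547.24 annually
Earthquake insurance: $1,474.44 annually
County property tax: $2,968.44 × 4 = $11,873.76 annually
Total annual escrow = $17,680.92
Monthly = $17,680.92 / 12 = $1,473.41
Cushion = 2 × $1,473.41 = $2,946.82
Surplus = $3,604.35 − $2,946.82 = $657.53

$657.53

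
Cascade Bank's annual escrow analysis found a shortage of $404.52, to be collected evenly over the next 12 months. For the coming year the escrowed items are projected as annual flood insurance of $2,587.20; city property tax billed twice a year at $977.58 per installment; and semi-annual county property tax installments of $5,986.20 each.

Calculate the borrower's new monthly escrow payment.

Flood insurance: $2,587.20
City property tax: $977.58 × 2 = $1,955.16
County property tax: $5,986.20 × 2 = $11,972.40
Total per year = $16,514.76
Per month = $16,514.76 ÷ 12 = $1,376.23
Monthly shortage recovery: $404.52 / 12 = $33.71
New monthly escrow = $1,376.23 + $33.71 = $1,409.94

$1,409.94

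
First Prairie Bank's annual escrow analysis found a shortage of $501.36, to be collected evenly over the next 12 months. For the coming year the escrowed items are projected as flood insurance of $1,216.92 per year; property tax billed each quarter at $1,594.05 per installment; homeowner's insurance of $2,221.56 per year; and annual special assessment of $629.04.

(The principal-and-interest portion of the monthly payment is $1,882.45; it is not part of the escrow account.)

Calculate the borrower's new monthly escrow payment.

Flood insurance: $1,216.92 per year
Property tax: $1,594.05 × 4 = $6,376.20 per year
Homeowner's insurance: $2,221.56 per year
Special assessment: $629.04 per year
Annual escrow total = $1,216.92 + $6,376.20 + $2,221.56 + $629.04 = $10,443.72
Monthly = $10,443.72 / 12 = $870.31
Shortage spread = $501.36 ÷ 12 = $41.78/mo
Adjusted monthly = $870.31 + $41.78 = $912.09

$912.09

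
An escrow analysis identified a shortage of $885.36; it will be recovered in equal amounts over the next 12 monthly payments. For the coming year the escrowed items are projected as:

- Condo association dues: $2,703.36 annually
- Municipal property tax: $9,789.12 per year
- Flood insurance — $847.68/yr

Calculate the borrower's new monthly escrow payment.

$1,185.46

Condo association dues: $2,703.36/yr
Municipal property tax: $9,789.12/yr
Flood insurance: $847.68/yr
Combined annual = $2,703.36 + $9,789.12 + $847.68 = $13,340.16
Monthly = $13,340.16 ÷ 12 = $1,111.68
Monthly shortage recovery: $885.36 ÷ 12 = $73.78
New monthly escrow = $1,111.68 + $73.78 = $1,185.46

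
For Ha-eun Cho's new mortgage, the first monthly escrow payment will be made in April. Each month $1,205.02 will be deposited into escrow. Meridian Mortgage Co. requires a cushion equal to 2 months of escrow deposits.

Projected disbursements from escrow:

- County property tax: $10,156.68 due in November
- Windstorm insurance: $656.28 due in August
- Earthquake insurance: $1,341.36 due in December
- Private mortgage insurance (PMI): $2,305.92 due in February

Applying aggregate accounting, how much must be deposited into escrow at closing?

Cushion = 2 × $1,205.02 = $2,410.04
Trial balance (start $0, +$1,205.02 each month, − disbursements):
  Apr: +$1,205.02 → $1,205.02
  May: +$1,205.02 → $2,410.04
  Jun: +$1,205.02 → $3,615.06
  Jul: +$1,205.02 → $4,820.08
  Aug: +$1,205.02 − $656.28 → $5,368.82
  Sep: +$1,205.02 → $6,573.84
  Oct: +$1,205.02 → $7,778.86
  Nov: +$1,205.02 − $10,156.68 → -$1,172.80
  Dec: +$1,205.02 − $1,341.36 → -$1,309.14
  Jan: +$1,205.02 → -$104.12
  Feb: +$1,205.02 − $2,305.92 → -$1,205.02
  Mar: +$1,205.02 → $0.00
Lowest trial balance = -$1,309.14 (Dec)
Initial deposit = cushion − low point = $2,410.04 − (-$1,309.14) = $3,719.18

$3,719.18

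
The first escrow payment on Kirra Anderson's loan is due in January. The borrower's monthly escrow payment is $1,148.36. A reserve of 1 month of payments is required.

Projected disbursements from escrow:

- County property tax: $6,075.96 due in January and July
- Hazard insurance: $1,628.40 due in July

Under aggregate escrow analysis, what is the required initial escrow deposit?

$6,890.16

Cushion = 1 × $1,148.36 = $1,148.36
Trial balance (start $0, +$1,148.36 each month, − disbursements):
  Jan: +$1,148.36 − $6,075.96 → -$4,927.60
  Feb: +$1,148.36 → -$3,779.24
  Mar: +$1,148.36 → -$2,630.88
  Apr: +$1,148.36 → -$1,482.52
  May: +$1,148.36 → -$334.16
  Jun: +$1,148.36 → $814.20
  Jul: +$1,148.36 − $7,704.36 → -$5,741.80
  Aug: +$1,148.36 → -$4,593.44
  Sep: +$1,148.36 → -$3,445.08
  Oct: +$1,148.36 → -$2,296.72
  Nov: +$1,148.36 → -$1,148.36
  Dec: +$1,148.36 → $0.00
Lowest trial balance = -$5,741.80 (Jul)
Initial deposit = cushion − low point = $1,148.36 − (-$5,741.80) = $6,890.16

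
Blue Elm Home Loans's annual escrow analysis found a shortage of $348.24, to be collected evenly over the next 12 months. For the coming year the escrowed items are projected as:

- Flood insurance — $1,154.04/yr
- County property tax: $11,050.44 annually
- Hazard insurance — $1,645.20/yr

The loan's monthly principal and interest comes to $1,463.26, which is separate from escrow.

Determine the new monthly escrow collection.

$1,183.16

Flood insurance = $1,154.04 per year
County property tax = $11,050.44 per year
Hazard insurance = $1,645.20 per year
Annual escrow total = $13,849.68
Monthly escrow = $13,849.68 / 12 = $1,154.14
Shortage spread = $348.24 ÷ 12 = $29.02/mo
Adjusted monthly = $1,154.14 + $29.02 = $1,183.16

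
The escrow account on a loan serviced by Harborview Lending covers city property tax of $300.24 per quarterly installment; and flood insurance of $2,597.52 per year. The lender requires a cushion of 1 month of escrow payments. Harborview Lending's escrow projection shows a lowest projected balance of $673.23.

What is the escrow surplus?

$356.69

City property tax — $300.24 × 4 = $1,200.96/yr
Flood insurance — $2,597.52/yr
Annual escrow total = $3,798.48
Monthly = $3,798.48 / 12 = $316.54
Required reserve = 1 × $316.54 = $316.54
Excess over cushion: $673.23 − $316.54 = $356.69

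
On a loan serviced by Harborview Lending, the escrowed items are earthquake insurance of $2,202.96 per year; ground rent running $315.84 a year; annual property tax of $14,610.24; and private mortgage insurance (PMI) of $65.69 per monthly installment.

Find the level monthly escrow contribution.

$1,493.11

Earthquake insurance — $2,202.96
Ground rent — $315.84
Property tax — $14,610.24
Private mortgage insurance (PMI) — $65.69 × 12 = $788.28
Yearly total = $2,202.96 + $315.84 + $14,610.24 + $788.28 = $17,917.32
Base monthly escrow = $17,917.32 ÷ 12 = $1,493.11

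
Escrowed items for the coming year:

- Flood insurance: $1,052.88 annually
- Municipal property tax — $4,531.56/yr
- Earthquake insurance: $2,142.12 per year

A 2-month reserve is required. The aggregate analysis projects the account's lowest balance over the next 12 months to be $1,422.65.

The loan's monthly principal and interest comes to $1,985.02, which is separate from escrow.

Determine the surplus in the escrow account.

$134.89

Flood insurance: $1,052.88 per year
Municipal property tax: $4,531.56 per year
Earthquake insurance: $2,142.12 per year
Total annual escrow = $1,052.88 + $4,531.56 + $2,142.12 = $7,726.56
Per month = $7,726.56 / 12 = $643.88
Cushion = 2 × $643.88 = $1,287.76
Surplus = $1,422.65 − $1,287.76 = $134.89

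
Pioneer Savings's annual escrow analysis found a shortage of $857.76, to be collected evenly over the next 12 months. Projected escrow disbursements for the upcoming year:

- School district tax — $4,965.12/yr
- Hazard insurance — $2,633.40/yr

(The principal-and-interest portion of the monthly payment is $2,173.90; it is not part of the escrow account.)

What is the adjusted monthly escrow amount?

$704.69

School district tax — $4,965.12/yr
Hazard insurance — $2,633.40/yr
Total per year = $7,598.52
Per month = $7,598.52 ÷ 12 = $633.21
Monthly shortage recovery: $857.76 ÷ 12 = $71.48
New monthly escrow = $633.21 + $71.48 = $704.69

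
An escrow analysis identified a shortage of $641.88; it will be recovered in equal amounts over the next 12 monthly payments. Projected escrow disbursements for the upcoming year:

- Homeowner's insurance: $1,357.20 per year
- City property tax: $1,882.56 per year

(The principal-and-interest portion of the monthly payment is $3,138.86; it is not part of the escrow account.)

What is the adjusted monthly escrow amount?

$323.47

Homeowner's insurance: $1,357.20/yr
City property tax: $1,882.56/yr
Total per year = $1,357.20 + $1,882.56 = $3,239.76
Monthly escrow = $3,239.76 ÷ 12 = $269.98
Monthly shortage recovery: $641.88 / 12 = $53.49
New monthly escrow = $269.98 + $53.49 = $323.47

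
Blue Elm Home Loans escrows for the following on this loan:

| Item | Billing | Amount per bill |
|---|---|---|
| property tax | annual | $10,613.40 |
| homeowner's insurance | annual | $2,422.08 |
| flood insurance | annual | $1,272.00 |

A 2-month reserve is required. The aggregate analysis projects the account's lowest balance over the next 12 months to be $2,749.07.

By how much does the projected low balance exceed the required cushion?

$364.49

Property tax — $10,613.40
Homeowner's insurance — $2,422.08
Flood insurance — $1,272.00
Yearly total = $10,613.40 + $2,422.08 + $1,272.00 = $14,307.48
Base monthly escrow = $14,307.48 ÷ 12 = $1,192.29
Cushion = 2 × $1,192.29 = $2,384.58
Excess over cushion: $2,749.07 − $2,384.58 = $364.49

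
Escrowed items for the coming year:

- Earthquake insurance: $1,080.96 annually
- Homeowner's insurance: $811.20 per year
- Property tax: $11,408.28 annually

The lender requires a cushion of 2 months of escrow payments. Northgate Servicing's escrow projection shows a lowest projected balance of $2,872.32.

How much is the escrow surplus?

Earthquake insurance: $1,080.96
Homeowner's insurance: $811.20
Property tax: $11,408.28
Total annual escrow = $1,080.96 + $811.20 + $11,408.28 = $13,300.44
Monthly escrow = $13,300.44 ÷ 12 = $1,108.37
Cushion = 2 × $1,108.37 = $2,216.74
Excess over cushion: $2,872.32 − $2,216.74 = $655.58

$655.58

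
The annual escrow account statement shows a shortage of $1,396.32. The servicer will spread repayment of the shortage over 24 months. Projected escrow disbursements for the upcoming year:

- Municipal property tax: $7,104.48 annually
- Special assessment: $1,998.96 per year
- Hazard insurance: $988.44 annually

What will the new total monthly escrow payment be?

$899.17

Municipal property tax: $7,104.48/yr
Special assessment: $1,998.96/yr
Hazard insurance: $988.44/yr
Total per year = $10,091.88
Monthly = $10,091.88 / 12 = $840.99
Shortage per month = $1,396.32 ÷ 24 = $58.18
Adjusted monthly = $840.99 + $58.18 = $899.17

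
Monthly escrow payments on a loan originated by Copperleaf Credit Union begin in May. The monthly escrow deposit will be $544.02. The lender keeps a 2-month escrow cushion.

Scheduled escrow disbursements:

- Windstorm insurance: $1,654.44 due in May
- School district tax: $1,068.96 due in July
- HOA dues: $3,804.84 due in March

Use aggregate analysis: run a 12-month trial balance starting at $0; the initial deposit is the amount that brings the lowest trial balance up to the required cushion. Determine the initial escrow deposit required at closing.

$2,198.46

Cushion = 2 × $544.02 = $1,088.04
Trial balance (start $0, +$544.02 each month, − disbursements):
  May: +$544.02 − $1,654.44 → -$1,110.42
  Jun: +$544.02 → -$566.40
  Jul: +$544.02 − $1,068.96 → -$1,091.34
  Aug: +$544.02 → -$547.32
  Sep: +$544.02 → -$3.30
  Oct: +$544.02 → $540.72
  Nov: +$544.02 → $1,084.74
  Dec: +$544.02 → $1,628.76
  Jan: +$544.02 → $2,172.78
  Feb: +$544.02 → $2,716.80
  Mar: +$544.02 − $3,804.84 → -$544.02
  Apr: +$544.02 → $0.00
Lowest trial balance = -$1,110.42 (May)
Initial deposit = cushion − low point = $1,088.04 − (-$1,110.42) = $2,198.46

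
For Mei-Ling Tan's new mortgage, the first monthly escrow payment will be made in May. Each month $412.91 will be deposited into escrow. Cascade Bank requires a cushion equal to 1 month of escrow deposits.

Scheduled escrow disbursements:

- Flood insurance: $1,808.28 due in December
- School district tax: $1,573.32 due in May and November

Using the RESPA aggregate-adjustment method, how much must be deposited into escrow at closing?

$2,064.55

Cushion = 1 × $412.91 = $412.91
Trial balance (start $0, +$412.91 each month, − disbursements):
  May: +$412.91 − $1,573.32 → -$1,160.41
  Jun: +$412.91 → -$747.50
  Jul: +$412.91 → -$334.59
  Aug: +$412.91 → $78.32
  Sep: +$412.91 → $491.23
  Oct: +$412.91 → $904.14
  Nov: +$412.91 − $1,573.32 → -$256.27
  Dec: +$412.91 − $1,808.28 → -$1,651.64
  Jan: +$412.91 → -$1,238.73
  Feb: +$412.91 → -$825.82
  Mar: +$412.91 → -$412.91
  Apr: +$412.91 → $0.00
Lowest trial balance = -$1,651.64 (Dec)
Initial deposit = cushion − low point = $412.91 − (-$1,651.64) = $2,064.55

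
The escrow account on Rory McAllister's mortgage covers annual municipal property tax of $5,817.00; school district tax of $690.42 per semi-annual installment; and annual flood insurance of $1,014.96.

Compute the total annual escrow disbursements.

$8,212.80

Municipal property tax: $5,817.00 per year
School district tax: $690.42 × 2 = $1,380.84 per year
Flood insurance: $1,014.96 per year
Yearly total = $5,817.00 + $1,380.84 + $1,014.96 = $8,212.80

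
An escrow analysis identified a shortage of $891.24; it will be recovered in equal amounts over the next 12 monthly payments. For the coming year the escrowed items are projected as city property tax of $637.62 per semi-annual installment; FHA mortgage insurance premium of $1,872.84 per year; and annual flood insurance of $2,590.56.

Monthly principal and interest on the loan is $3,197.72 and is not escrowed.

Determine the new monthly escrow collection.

City property tax — $637.62 × 2 = $1,275.24
FHA mortgage insurance premium — $1,872.84
Flood insurance — $2,590.56
Combined annual = $1,275.24 + $1,872.84 + $2,590.56 = $5,738.64
Monthly = $5,738.64 / 12 = $478.22
Monthly shortage recovery: $891.24 / 12 = $74.27
Adjusted monthly = $478.22 + $74.27 = $552.49

$552.49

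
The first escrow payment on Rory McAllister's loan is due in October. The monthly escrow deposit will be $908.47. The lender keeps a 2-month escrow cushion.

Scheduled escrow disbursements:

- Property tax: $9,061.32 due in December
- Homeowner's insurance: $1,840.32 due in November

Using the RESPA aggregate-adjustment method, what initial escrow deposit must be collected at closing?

$9,993.17

Cushion = 2 × $908.47 = $1,816.94
Trial balance (start $0, +$908.47 each month, − disbursements):
  Oct: +$908.47 → $908.47
  Nov: +$908.47 − $1,840.32 → -$23.38
  Dec: +$908.47 − $9,061.32 → -$8,176.23
  Jan: +$908.47 → -$7,267.76
  Feb: +$908.47 → -$6,359.29
  Mar: +$908.47 → -$5,450.82
  Apr: +$908.47 → -$4,542.35
  May: +$908.47 → -$3,633.88
  Jun: +$908.47 → -$2,725.41
  Jul: +$908.47 → -$1,816.94
  Aug: +$908.47 → -$908.47
  Sep: +$908.47 → $0.00
Lowest trial balance = -$8,176.23 (Dec)
Initial deposit = cushion − low point = $1,816.94 − (-$8,176.23) = $9,993.17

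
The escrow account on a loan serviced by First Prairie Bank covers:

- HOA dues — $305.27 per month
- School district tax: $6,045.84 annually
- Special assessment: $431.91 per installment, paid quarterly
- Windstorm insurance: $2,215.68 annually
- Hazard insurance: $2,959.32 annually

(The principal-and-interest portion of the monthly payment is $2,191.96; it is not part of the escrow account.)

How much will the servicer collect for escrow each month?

HOA dues = $305.27 × 12 = $3,663.24/yr
School district tax = $6,045.84/yr
Special assessment = $431.91 × 4 = $1,727.64/yr
Windstorm insurance = $2,215.68/yr
Hazard insurance = $2,959.32/yr
Annual escrow total = $16,611.72
Base monthly escrow = $16,611.72 ÷ 12 = $1,384.31

$1,384.31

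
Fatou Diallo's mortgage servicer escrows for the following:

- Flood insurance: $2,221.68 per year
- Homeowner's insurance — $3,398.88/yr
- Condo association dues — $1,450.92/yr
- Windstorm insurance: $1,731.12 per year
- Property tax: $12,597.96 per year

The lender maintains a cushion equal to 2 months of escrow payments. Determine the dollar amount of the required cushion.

$3,566.76

Flood insurance = $2,221.68 per year
Homeowner's insurance = $3,398.88 per year
Condo association dues = $1,450.92 per year
Windstorm insurance = $1,731.12 per year
Property tax = $12,597.96 per year
Yearly total = $2,221.68 + $3,398.88 + $1,450.92 + $1,731.12 + $12,597.96 = $21,400.56
Per month = $21,400.56 ÷ 12 = $1,783.38
Reserve = 2 × $1,783.38 = $3,566.76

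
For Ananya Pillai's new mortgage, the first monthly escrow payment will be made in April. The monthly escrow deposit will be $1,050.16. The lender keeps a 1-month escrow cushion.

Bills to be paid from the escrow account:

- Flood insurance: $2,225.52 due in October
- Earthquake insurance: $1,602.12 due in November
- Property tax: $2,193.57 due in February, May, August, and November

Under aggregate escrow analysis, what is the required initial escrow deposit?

$3,057.23

Cushion = 1 × $1,050.16 = $1,050.16
Trial balance (start $0, +$1,050.16 each month, − disbursements):
  Apr: +$1,050.16 → $1,050.16
  May: +$1,050.16 − $2,193.57 → -$93.25
  Jun: +$1,050.16 → $956.91
  Jul: +$1,050.16 → $2,007.07
  Aug: +$1,050.16 − $2,193.57 → $863.66
  Sep: +$1,050.16 → $1,913.82
  Oct: +$1,050.16 − $2,225.52 → $738.46
  Nov: +$1,050.16 − $3,795.69 → -$2,007.07
  Dec: +$1,050.16 → -$956.91
  Jan: +$1,050.16 → $93.25
  Feb: +$1,050.16 − $2,193.57 → -$1,050.16
  Mar: +$1,050.16 → $0.00
Lowest trial balance = -$2,007.07 (Nov)
Initial deposit = cushion − low point = $1,050.16 − (-$2,007.07) = $3,057.23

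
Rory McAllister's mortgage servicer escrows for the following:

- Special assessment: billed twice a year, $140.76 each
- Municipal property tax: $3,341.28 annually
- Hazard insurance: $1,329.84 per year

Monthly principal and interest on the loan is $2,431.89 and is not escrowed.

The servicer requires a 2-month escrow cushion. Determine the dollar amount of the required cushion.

Special assessment: $140.76 × 2 = $281.52/yr
Municipal property tax: $3,341.28/yr
Hazard insurance: $1,329.84/yr
Total annual escrow = $4,952.64
Monthly escrow = $4,952.64 / 12 = $412.72
Reserve = 2 × $412.72 = $825.44

$825.44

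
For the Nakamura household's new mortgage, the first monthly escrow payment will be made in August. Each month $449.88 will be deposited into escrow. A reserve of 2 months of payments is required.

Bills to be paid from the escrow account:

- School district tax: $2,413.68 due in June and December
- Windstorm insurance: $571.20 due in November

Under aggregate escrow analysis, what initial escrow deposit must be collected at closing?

$1,635.24

Cushion = 2 × $449.88 = $899.76
Trial balance (start $0, +$449.88 each month, − disbursements):
  Aug: +$449.88 → $449.88
  Sep: +$449.88 → $899.76
  Oct: +$449.88 → $1,349.64
  Nov: +$449.88 − $571.20 → $1,228.32
  Dec: +$449.88 − $2,413.68 → -$735.48
  Jan: +$449.88 → -$285.60
  Feb: +$449.88 → $164.28
  Mar: +$449.88 → $614.16
  Apr: +$449.88 → $1,064.04
  May: +$449.88 → $1,513.92
  Jun: +$449.88 − $2,413.68 → -$449.88
  Jul: +$449.88 → $0.00
Lowest trial balance = -$735.48 (Dec)
Initial deposit = cushion − low point = $899.76 − (-$735.48) = $1,635.24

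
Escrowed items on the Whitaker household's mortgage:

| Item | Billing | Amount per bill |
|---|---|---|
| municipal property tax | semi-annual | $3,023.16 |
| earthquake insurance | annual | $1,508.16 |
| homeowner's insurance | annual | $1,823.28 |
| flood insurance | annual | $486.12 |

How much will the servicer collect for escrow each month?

Municipal property tax — $3,023.16 × 2 = $6,046.32
Earthquake insurance — $1,508.16
Homeowner's insurance — $1,823.28
Flood insurance — $486.12
Yearly total = $6,046.32 + $1,508.16 + $1,823.28 + $486.12 = $9,863.88
Per month = $9,863.88 ÷ 12 = $821.99

$821.99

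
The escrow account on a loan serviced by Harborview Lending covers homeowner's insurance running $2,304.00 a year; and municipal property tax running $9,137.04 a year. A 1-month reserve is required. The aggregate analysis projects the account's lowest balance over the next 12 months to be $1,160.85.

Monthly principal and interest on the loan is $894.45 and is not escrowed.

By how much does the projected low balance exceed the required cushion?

Homeowner's insurance = $2,304.00 annually
Municipal property tax = $9,137.04 annually
Total per year = $11,441.04
Monthly = $11,441.04 / 12 = $953.42
Cushion = 1 × $953.42 = $953.42
Surplus = $1,160.85 − $953.42 = $207.43

$207.43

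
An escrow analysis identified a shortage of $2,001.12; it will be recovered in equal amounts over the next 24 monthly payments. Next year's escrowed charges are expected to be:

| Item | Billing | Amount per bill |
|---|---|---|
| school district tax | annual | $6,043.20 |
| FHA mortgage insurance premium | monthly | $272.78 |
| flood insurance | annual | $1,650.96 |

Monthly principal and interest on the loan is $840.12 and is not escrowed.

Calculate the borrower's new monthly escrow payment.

School district tax = $6,043.20 annually
FHA mortgage insurance premium = $272.78 × 12 = $3,273.36 annually
Flood insurance = $1,650.96 annually
Combined annual = $10,967.52
Base monthly escrow = $10,967.52 / 12 = $913.96
Shortage per month = $2,001.12 ÷ 24 = $83.38
New monthly escrow = $913.96 + $83.38 = $997.34

$997.34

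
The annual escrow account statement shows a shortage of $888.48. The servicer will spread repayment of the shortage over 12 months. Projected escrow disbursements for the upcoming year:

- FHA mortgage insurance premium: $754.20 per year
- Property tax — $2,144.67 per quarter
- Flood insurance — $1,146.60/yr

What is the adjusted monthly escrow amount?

FHA mortgage insurance premium = $754.20
Property tax = $2,144.67 × 4 = $8,578.68
Flood insurance = $1,146.60
Combined annual = $10,479.48
Base monthly escrow = $10,479.48 / 12 = $873.29
Shortage spread = $888.48 / 12 = $74.04/mo
Adjusted monthly = $873.29 + $74.04 = $947.33

$947.33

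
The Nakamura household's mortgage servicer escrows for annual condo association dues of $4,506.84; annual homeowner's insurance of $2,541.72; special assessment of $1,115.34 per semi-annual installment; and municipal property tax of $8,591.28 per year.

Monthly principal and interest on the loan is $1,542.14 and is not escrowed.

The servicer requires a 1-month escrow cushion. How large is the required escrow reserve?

Condo association dues: $4,506.84/yr
Homeowner's insurance: $2,541.72/yr
Special assessment: $1,115.34 × 2 = $2,230.68/yr
Municipal property tax: $8,591.28/yr
Total annual escrow = $4,506.84 + $2,541.72 + $2,230.68 + $8,591.28 = $17,870.52
Base monthly escrow = $17,870.52 / 12 = $1,489.21
Cushion = 1 × $1,489.21 = $1,489.21

$1,489.21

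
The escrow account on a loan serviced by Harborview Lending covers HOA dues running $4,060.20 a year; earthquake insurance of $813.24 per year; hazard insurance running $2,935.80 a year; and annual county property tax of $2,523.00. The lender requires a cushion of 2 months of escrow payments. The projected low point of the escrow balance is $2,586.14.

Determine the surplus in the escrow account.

$864.10

HOA dues = $4,060.20 per year
Earthquake insurance = $813.24 per year
Hazard insurance = $2,935.80 per year
County property tax = $2,523.00 per year
Total per year = $4,060.20 + $813.24 + $2,935.80 + $2,523.00 = $10,332.24
Monthly escrow = $10,332.24 / 12 = $861.02
Required reserve = 2 × $861.02 = $1,722.04
Surplus = $2,586.14 − $1,722.04 = $864.10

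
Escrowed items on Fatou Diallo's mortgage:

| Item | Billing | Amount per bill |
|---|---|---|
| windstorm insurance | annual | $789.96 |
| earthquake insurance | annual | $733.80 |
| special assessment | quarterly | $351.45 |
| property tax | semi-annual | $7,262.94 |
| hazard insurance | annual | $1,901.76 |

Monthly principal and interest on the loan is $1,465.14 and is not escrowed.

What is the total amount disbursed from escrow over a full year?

Windstorm insurance: $789.96 per year
Earthquake insurance: $733.80 per year
Special assessment: $351.45 × 4 = $1,405.80 per year
Property tax: $7,262.94 × 2 = $14,525.88 per year
Hazard insurance: $1,901.76 per year
Yearly total = $19,357.20

$19,357.20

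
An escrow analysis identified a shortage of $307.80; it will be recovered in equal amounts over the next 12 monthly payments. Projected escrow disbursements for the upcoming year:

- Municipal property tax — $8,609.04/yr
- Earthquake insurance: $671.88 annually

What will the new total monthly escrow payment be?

$799.06

Municipal property tax — $8,609.04 per year
Earthquake insurance — $671.88 per year
Total per year = $9,280.92
Monthly escrow = $9,280.92 / 12 = $773.41
Monthly shortage recovery: $307.80 ÷ 12 = $25.65
New monthly escrow = $773.41 + $25.65 = $799.06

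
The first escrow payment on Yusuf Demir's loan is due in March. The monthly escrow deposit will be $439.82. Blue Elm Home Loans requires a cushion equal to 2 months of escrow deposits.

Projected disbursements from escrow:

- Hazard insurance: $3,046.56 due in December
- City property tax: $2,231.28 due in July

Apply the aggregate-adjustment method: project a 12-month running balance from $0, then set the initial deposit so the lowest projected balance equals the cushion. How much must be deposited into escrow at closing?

Cushion = 2 × $439.82 = $879.64
Trial balance (start $0, +$439.82 each month, − disbursements):
  Mar: +$439.82 → $439.82
  Apr: +$439.82 → $879.64
  May: +$439.82 → $1,319.46
  Jun: +$439.82 → $1,759.28
  Jul: +$439.82 − $2,231.28 → -$32.18
  Aug: +$439.82 → $407.64
  Sep: +$439.82 → $847.46
  Oct: +$439.82 → $1,287.28
  Nov: +$439.82 → $1,727.10
  Dec: +$439.82 − $3,046.56 → -$879.64
  Jan: +$439.82 → -$439.82
  Feb: +$439.82 → $0.00
Lowest trial balance = -$879.64 (Dec)
Initial deposit = cushion − low point = $879.64 − (-$879.64) = $1,759.28

$1,759.28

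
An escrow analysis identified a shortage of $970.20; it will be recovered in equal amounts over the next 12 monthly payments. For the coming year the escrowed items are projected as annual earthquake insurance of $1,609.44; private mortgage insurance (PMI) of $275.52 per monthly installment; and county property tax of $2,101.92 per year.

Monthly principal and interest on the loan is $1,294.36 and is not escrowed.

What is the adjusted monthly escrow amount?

Earthquake insurance = $1,609.44
Private mortgage insurance (PMI) = $275.52 × 12 = $3,306.24
County property tax = $2,101.92
Yearly total = $7,017.60
Base monthly escrow = $7,017.60 ÷ 12 = $584.80
Shortage per month = $970.20 / 12 = $80.85
Adjusted monthly = $584.80 + $80.85 = $665.65

$665.65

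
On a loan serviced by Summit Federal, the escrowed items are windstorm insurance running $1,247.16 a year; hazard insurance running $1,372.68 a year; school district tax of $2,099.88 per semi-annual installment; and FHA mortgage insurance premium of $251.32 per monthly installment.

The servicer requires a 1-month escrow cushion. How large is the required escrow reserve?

Windstorm insurance: $1,247.16/yr
Hazard insurance: $1,372.68/yr
School district tax: $2,099.88 × 2 = $4,199.76/yr
FHA mortgage insurance premium: $251.32 × 12 = $3,015.84/yr
Combined annual = $1,247.16 + $1,372.68 + $4,199.76 + $3,015.84 = $9,835.44
Base monthly escrow = $9,835.44 / 12 = $819.62
Required cushion = 1 × $819.62 = $819.62

$819.62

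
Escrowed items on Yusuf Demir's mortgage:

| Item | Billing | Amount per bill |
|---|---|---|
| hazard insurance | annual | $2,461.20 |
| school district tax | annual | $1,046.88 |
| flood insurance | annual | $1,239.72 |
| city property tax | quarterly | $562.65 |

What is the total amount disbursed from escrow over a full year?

Hazard insurance = $2,461.20 per year
School district tax = $1,046.88 per year
Flood insurance = $1,239.72 per year
City property tax = $562.65 × 4 = $2,250.60 per year
Total per year = $2,461.20 + $1,046.88 + $1,239.72 + $2,250.60 = $6,998.40

$6,998.40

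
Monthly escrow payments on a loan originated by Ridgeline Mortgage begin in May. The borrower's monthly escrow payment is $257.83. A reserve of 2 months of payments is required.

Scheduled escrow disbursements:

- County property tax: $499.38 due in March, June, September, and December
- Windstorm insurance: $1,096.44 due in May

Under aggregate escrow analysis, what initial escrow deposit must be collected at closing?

$1,595.82

Cushion = 2 × $257.83 = $515.66
Trial balance (start $0, +$257.83 each month, − disbursements):
  May: +$257.83 − $1,096.44 → -$838.61
  Jun: +$257.83 − $499.38 → -$1,080.16
  Jul: +$257.83 → -$822.33
  Aug: +$257.83 → -$564.50
  Sep: +$257.83 − $499.38 → -$806.05
  Oct: +$257.83 → -$548.22
  Nov: +$257.83 → -$290.39
  Dec: +$257.83 − $499.38 → -$531.94
  Jan: +$257.83 → -$274.11
  Feb: +$257.83 → -$16.28
  Mar: +$257.83 − $499.38 → -$257.83
  Apr: +$257.83 → $0.00
Lowest trial balance = -$1,080.16 (Jun)
Initial deposit = cushion − low point = $515.66 − (-$1,080.16) = $1,595.82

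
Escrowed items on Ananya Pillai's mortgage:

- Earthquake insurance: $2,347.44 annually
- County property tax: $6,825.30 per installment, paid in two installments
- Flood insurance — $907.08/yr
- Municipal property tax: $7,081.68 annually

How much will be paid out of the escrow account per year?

Earthquake insurance: $2,347.44/yr
County property tax: $6,825.30 × 2 = $13,650.60/yr
Flood insurance: $907.08/yr
Municipal property tax: $7,081.68/yr
Total annual escrow = $2,347.44 + $13,650.60 + $907.08 + $7,081.68 = $23,986.80

$23,986.80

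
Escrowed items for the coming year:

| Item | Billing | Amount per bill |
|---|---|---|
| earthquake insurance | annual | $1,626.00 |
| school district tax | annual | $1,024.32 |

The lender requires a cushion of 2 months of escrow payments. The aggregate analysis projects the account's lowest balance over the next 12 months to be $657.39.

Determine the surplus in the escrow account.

Earthquake insurance — $1,626.00 per year
School district tax — $1,024.32 per year
Combined annual = $1,626.00 + $1,024.32 = $2,650.32
Per month = $2,650.32 / 12 = $220.86
Required cushion = 2 × $220.86 = $441.72
Surplus = $657.39 − $441.72 = $215.67

$215.67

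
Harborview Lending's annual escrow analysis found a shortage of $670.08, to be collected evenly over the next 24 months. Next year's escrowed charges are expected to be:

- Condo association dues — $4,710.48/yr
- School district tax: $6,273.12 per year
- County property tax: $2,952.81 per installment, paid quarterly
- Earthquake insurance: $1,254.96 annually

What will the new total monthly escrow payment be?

$2,032.07

Condo association dues — $4,710.48/yr
School district tax — $6,273.12/yr
County property tax — $2,952.81 × 4 = $11,811.24/yr
Earthquake insurance — $1,254.96/yr
Combined annual = $24,049.80
Base monthly escrow = $24,049.80 ÷ 12 = $2,004.15
Shortage per month = $670.08 / 24 = $27.92
New monthly escrow = $2,004.15 + $27.92 = $2,032.07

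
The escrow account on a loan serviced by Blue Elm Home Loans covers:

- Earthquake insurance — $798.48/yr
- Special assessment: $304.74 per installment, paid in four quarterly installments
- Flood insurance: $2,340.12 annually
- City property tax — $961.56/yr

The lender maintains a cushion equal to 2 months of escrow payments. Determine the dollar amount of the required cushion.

Earthquake insurance = $798.48 per year
Special assessment = $304.74 × 4 = $1,218.96 per year
Flood insurance = $2,340.12 per year
City property tax = $961.56 per year
Yearly total = $798.48 + $1,218.96 + $2,340.12 + $961.56 = $5,319.12
Base monthly escrow = $5,319.12 / 12 = $443.26
Cushion = 2 × $443.26 = $886.52

$886.52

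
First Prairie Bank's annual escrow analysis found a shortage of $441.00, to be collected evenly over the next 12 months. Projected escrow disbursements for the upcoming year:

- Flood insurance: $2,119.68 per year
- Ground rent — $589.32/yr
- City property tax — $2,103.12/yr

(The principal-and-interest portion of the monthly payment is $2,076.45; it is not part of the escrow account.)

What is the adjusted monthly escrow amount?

$437.76

Flood insurance = $2,119.68 annually
Ground rent = $589.32 annually
City property tax = $2,103.12 annually
Total annual escrow = $4,812.12
Per month = $4,812.12 / 12 = $401.01
Monthly shortage recovery: $441.00 / 12 = $36.75
New monthly escrow = $401.01 + $36.75 = $437.76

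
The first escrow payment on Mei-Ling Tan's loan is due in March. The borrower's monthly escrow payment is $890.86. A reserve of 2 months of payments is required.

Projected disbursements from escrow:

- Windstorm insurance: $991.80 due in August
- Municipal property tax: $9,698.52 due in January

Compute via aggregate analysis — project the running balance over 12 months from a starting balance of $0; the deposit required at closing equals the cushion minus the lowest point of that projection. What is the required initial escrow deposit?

Cushion = 2 × $890.86 = $1,781.72
Trial balance (start $0, +$890.86 each month, − disbursements):
  Mar: +$890.86 → $890.86
  Apr: +$890.86 → $1,781.72
  May: +$890.86 → $2,672.58
  Jun: +$890.86 → $3,563.44
  Jul: +$890.86 → $4,454.30
  Aug: +$890.86 − $991.80 → $4,353.36
  Sep: +$890.86 → $5,244.22
  Oct: +$890.86 → $6,135.08
  Nov: +$890.86 → $7,025.94
  Dec: +$890.86 → $7,916.80
  Jan: +$890.86 − $9,698.52 → -$890.86
  Feb: +$890.86 → $0.00
Lowest trial balance = -$890.86 (Jan)
Initial deposit = cushion − low point = $1,781.72 − (-$890.86) = $2,672.58

$2,672.58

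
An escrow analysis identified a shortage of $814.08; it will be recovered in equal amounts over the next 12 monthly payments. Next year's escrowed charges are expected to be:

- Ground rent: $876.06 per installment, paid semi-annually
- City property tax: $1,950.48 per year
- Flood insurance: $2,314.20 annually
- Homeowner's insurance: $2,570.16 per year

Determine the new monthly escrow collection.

$783.42

Ground rent: $876.06 × 2 = $1,752.12 annually
City property tax: $1,950.48 annually
Flood insurance: $2,314.20 annually
Homeowner's insurance: $2,570.16 annually
Annual escrow total = $1,752.12 + $1,950.48 + $2,314.20 + $2,570.16 = $8,586.96
Monthly escrow = $8,586.96 ÷ 12 = $715.58
Shortage spread = $814.08 ÷ 12 = $67.84/mo
Adjusted monthly = $715.58 + $67.84 = $783.42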